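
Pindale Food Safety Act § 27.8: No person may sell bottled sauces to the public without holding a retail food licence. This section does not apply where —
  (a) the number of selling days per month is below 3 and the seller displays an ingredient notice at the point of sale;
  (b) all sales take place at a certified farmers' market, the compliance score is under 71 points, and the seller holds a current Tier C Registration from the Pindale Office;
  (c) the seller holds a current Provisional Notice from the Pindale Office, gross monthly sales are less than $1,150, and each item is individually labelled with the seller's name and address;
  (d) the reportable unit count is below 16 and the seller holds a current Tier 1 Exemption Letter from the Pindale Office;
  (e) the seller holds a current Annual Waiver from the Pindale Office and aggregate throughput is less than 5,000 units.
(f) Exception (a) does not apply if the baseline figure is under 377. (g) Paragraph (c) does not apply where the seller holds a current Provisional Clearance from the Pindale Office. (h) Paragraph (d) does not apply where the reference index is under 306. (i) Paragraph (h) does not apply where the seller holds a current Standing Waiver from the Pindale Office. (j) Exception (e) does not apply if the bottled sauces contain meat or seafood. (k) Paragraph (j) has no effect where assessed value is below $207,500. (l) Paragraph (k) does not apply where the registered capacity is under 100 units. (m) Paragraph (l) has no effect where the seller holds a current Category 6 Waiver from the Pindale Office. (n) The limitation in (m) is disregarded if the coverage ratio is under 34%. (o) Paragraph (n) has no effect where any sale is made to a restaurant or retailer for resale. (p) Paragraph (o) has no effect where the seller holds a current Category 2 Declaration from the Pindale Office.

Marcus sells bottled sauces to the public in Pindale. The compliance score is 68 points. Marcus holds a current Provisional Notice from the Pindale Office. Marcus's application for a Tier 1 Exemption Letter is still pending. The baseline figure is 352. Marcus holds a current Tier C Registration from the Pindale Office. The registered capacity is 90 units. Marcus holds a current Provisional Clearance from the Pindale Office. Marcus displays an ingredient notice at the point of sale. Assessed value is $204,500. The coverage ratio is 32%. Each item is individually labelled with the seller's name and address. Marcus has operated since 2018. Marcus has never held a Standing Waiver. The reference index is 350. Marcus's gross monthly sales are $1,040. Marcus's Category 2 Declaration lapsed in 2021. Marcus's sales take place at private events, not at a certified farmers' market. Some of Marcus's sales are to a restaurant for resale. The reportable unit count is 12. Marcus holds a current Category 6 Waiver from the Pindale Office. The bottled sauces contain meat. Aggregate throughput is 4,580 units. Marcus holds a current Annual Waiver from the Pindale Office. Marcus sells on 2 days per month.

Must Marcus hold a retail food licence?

Exception (a)'s conditions are all satisfied: the number of selling days per month is 2, below the 3 limit; an ingredient notice is displayed. However, paragraph (f) must be considered: (f) operates against (a): the baseline figure is 352, under the 377 limit. (a) is therefore removed.
Exception (b) fails — sales are at private events, not a certified farmers' market.
Exception (c) is satisfied on its face — a current Provisional Notice is held; gross monthly sales are $1,040, less than the $1,150 limit; items are individually labelled. But: (g) operates against (c): a current Provisional Clearance is held. Exception (c) does not apply.
Exception (d) does not apply: there is no Tier 1 Exemption Letter in force.
Exception (e) is satisfied on its face — a current Annual Waiver is held; aggregate throughput is 4,580 units, less than the 5,000 units limit. Considering the limiting provisions: (j) is engaged (the bottled sauces contain meat), but is displaced by (k): (k) is engaged — assessed value is $204,500, below the $207,500 limit. (l) applies (the registered capacity is 90 units, under the 100 units limit), but is displaced by (m): (m) operates against (l): a current Category 6 Waiver is held. (n) would limit (m) — the coverage ratio is 32%, under the 34% limit — but (o) sets (n) aside: (o) operates against (n): some sales are to a restaurant for resale. (p) is not triggered (the Category 2 Declaration is not current), so (o) stands. So (e) applies.

No — exception (e) applies; Marcus is not required to hold a retail food licence.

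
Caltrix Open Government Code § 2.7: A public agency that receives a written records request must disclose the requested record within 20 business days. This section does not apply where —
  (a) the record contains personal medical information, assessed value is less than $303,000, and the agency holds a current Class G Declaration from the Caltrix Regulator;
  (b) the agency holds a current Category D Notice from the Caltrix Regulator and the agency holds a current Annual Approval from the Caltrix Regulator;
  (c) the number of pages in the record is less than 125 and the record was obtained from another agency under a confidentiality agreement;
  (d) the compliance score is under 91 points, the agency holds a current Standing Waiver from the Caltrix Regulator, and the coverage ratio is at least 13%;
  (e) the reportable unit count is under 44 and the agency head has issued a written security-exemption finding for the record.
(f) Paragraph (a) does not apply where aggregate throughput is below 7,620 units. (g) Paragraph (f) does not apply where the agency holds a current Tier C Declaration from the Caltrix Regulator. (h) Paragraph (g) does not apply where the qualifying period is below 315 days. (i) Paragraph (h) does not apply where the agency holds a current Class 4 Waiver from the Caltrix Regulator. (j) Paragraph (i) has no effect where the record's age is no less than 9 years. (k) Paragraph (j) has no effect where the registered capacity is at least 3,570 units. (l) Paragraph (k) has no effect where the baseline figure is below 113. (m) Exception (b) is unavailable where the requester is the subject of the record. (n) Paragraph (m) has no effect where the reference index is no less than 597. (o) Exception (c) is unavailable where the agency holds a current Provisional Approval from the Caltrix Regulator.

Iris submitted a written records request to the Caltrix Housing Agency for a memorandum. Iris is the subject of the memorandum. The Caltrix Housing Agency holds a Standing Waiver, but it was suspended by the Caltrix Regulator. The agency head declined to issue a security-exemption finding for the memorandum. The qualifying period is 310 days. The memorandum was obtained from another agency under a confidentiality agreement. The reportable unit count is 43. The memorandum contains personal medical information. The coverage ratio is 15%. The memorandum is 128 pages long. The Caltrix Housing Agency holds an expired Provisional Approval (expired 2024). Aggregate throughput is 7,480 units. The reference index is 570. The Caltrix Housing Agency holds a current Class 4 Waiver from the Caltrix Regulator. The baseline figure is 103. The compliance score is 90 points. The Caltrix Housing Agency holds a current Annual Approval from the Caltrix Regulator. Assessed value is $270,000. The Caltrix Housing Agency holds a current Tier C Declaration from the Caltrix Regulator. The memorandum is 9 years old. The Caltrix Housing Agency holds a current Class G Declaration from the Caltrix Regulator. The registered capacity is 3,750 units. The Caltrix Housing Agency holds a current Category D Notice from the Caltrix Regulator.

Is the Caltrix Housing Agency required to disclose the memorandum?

Exception (a): the memorandum contains personal medical information; assessed value is $270,000, less than the $303,000 limit; a current Class G Declaration is held — every condition holds. Turning to paragraphs (f)–(l): (f) applies — aggregate throughput is 7,480 units, below the 7,620 units limit. (g) would limit (f) — a current Tier C Declaration is held — but (h) sets (g) aside: (h) is triggered — the qualifying period is 310 days, below the 315 days limit. (i) is engaged (a current Class 4 Waiver is held), but is itself disapplied by (j): (j) operates against (i): the record's age is 9 years, meeting the 9 years threshold. (k) would limit (j) — the registered capacity is 3,750 units, meeting the 3,570 units threshold — but (l) sets (k) aside: (l) is triggered — the baseline figure is 103, below the 113 limit. Exception (a) does not apply.
Exception (b) is satisfied on its face — a current Category D Notice is held; a current Annual Approval is held. However, paragraphs (m)–(n) must be considered: (m) operates against (b): Iris is the subject of the memorandum. (n) is inapplicable (the reference index is 570, short of 597), so (m) stands. So (b) is unavailable.
Exception (c) fails — the number of pages in the record is 128, not less than 125.
Exception (d) does not apply: the Standing Waiver is not current.
Exception (e) requires that the agency head has issued a written security-exemption finding for the record; but the agency head declined to issue a security-exemption finding, so (e) is unavailable.
No exception applies. The general rule governs.

Yes — the Caltrix Housing Agency must disclose the memorandum.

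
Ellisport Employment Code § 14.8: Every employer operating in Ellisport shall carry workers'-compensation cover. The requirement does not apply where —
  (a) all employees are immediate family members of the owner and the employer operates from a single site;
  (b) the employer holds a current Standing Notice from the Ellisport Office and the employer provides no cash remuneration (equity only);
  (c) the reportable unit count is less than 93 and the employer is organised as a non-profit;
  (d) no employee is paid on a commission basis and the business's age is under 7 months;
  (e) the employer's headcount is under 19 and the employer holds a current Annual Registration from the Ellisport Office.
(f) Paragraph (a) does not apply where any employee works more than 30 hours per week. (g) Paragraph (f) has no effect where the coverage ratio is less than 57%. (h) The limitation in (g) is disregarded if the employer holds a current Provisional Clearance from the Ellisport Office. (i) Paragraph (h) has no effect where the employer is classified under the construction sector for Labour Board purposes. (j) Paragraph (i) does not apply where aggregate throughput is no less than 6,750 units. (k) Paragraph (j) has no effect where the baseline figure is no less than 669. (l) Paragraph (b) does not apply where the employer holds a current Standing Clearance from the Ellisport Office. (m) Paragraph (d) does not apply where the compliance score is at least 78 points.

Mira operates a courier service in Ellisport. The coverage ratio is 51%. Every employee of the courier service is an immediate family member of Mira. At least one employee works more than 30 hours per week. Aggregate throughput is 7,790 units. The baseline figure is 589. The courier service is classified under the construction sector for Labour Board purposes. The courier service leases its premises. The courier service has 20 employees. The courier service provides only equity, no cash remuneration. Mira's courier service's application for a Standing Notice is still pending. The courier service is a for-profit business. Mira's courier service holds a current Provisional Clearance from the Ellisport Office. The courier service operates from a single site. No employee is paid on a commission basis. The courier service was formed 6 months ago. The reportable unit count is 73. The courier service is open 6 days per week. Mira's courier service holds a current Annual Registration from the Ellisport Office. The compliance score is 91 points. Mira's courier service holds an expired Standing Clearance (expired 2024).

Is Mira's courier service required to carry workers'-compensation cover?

Exception (a) is satisfied on its face — every employee is an immediate family member; the employer operates from a single site. But applying paragraphs (f)–(k): (f) is engaged — at least one employee exceeds 30 hours/week. (g) is triggered (the coverage ratio is 51%, less than the 57% limit), but is displaced by (h): (h) operates against (g): a current Provisional Clearance is held. (i) operates (the courier service is classified under the construction sector), but is set aside by (j): (j) applies — aggregate throughput is 7,790 units, meeting the 6,750 units threshold. (k), which would lift (j), is not triggered — the baseline figure is 589, short of 669. So (a) is unavailable.
Exception (b) does not apply: there is no Standing Notice in force.
Exception (c) does not apply: the employer is for-profit.
Exception (d): no employee is paid on commission; the business's age is 6 months, under the 7 months limit — every condition holds. But: (m) operates against (d): the compliance score is 91 points, meeting the 78 points threshold. So (d) is unavailable.
Exception (e) requires that the employer's headcount is under 19; but the employer's headcount is 20, not under 19, so (e) is unavailable.
None of the exceptions is available; § 14.8 applies in full.

Yes — Mira's courier service must carry workers'-compensation cover.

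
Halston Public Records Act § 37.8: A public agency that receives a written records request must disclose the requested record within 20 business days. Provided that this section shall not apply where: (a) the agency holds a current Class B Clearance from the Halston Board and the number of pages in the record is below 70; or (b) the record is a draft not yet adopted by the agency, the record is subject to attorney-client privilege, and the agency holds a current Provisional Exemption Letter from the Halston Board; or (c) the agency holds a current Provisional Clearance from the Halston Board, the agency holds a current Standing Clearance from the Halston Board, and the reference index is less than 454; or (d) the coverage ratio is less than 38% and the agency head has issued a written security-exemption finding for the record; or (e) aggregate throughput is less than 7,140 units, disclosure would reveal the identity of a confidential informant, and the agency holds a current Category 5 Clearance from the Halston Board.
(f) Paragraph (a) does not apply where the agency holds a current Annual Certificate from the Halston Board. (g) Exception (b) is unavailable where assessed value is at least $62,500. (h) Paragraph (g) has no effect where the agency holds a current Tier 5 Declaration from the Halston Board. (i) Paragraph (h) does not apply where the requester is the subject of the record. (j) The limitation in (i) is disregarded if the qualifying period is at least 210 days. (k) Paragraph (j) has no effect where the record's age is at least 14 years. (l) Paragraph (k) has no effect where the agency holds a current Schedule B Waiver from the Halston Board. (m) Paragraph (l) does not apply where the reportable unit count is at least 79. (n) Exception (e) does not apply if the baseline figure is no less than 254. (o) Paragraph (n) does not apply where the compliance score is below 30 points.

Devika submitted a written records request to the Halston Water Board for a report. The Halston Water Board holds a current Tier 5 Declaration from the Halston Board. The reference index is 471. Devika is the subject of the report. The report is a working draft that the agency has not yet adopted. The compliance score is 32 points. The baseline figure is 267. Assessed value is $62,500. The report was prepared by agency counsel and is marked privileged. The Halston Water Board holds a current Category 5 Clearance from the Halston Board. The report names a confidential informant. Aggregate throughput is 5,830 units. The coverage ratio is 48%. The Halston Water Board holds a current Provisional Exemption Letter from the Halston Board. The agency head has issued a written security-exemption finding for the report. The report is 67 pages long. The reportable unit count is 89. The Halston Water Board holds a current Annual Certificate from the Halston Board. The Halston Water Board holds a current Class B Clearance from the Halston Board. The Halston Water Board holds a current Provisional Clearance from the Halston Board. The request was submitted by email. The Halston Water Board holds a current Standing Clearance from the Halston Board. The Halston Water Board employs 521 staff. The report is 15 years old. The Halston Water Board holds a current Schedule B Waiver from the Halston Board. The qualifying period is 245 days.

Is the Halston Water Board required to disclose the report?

Yes — the Halston Water Board must disclose the report.

Exception (a)'s conditions are all satisfied: a current Class B Clearance is held; the number of pages in the record is 67, below the 70 limit. But applying paragraph (f): (f) is triggered — a current Annual Certificate is held. (a) is therefore removed.
Exception (b)'s conditions are all satisfied: the report is an unadopted draft; the report is privileged; a current Provisional Exemption Letter is held. Turning to paragraphs (g)–(m): (g) operates — assessed value is $62,500, meeting the $62,500 threshold. (h) operates (a current Tier 5 Declaration is held), but is displaced by (i): (i) operates — Devika is the subject of the report. (j) would limit (i) — the qualifying period is 245 days, meeting the 210 days threshold — but (k) sets (j) aside: (k) operates against (j): the record's age is 15 years, meeting the 14 years threshold. (l) would limit (k) — a current Schedule B Waiver is held — but (m) sets (l) aside: (m) is engaged — the reportable unit count is 89, meeting the 79 threshold. Exception (b) does not apply.
Exception (c) requires that the reference index is less than 454; but the reference index is 471, not less than 454, so (c) is unavailable.
Exception (d) does not apply: the coverage ratio is 48%, not less than 38%.
All of (e)'s requirements are met (aggregate throughput is 5,830 units, less than the 7,140 units limit; the report names a confidential informant; a current Category 5 Clearance is held). But applying paragraphs (n)–(o): (n) operates against (e): the baseline figure is 267, meeting the 254 threshold. (o), which would lift (n), is not engaged — the compliance score is 32 points, not below 30 points. (e) is therefore removed.
No exception is made out. the Halston Water Board falls within the general rule.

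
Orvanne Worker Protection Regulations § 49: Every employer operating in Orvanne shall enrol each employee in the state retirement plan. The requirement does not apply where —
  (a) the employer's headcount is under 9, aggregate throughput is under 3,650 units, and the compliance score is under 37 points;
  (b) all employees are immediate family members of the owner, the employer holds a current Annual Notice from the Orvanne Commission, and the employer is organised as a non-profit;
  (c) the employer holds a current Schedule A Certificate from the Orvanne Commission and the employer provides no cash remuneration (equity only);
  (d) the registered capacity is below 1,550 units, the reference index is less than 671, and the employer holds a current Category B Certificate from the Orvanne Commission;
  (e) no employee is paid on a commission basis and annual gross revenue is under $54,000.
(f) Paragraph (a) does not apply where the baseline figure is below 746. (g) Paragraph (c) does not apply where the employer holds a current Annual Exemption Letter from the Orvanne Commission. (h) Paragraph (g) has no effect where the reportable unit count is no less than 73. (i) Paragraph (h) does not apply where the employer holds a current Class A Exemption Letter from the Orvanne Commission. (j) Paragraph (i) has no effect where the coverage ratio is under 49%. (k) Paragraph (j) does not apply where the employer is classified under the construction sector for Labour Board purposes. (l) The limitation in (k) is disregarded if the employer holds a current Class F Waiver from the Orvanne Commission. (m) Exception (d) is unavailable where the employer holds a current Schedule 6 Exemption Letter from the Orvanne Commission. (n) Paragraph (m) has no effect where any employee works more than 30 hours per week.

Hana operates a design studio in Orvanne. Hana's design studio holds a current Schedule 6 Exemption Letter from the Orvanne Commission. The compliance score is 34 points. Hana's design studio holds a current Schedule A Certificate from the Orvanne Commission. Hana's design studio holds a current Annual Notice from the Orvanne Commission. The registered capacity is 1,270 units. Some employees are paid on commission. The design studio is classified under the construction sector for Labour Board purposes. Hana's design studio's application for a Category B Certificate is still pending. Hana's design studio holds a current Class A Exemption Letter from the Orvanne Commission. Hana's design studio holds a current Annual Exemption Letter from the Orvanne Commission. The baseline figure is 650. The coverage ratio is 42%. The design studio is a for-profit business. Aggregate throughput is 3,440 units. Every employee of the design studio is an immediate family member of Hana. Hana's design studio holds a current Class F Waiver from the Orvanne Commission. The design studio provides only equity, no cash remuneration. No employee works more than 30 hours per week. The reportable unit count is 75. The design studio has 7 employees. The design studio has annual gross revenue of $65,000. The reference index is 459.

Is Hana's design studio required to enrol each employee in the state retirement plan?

No — exception (c) applies; Hana's design studio is not required to enrol each employee in the state retirement plan.

All of (a)'s requirements are met (the employer's headcount is 7, under the 9 limit; aggregate throughput is 3,440 units, under the 3,650 units limit; the compliance score is 34 points, under the 37 points limit). Turning to paragraph (f): (f) operates against (a): the baseline figure is 650, below the 746 limit. So (a) is unavailable.
Exception (b) does not apply: the employer is for-profit.
Exception (c) is satisfied on its face — a current Schedule A Certificate is held; remuneration is equity-only. As to paragraphs (g)–(l): (g) operates (a current Annual Exemption Letter is held), but is set aside by (h): (h) operates against (g): the reportable unit count is 75, meeting the 73 threshold. (i) would limit (h) — a current Class A Exemption Letter is held — but (j) sets (i) aside: (j) operates — the coverage ratio is 42%, under the 49% limit. (k) operates (the design studio is classified under the construction sector), but is displaced by (l): (l) operates against (k): a current Class F Waiver is held. Exception (c) stands.
Exception (d) requires that the employer holds a current Category B Certificate from the Orvanne Commission; but the Category B Certificate is not current, so (d) is unavailable.
Exception (e) fails — some employees are paid on commission.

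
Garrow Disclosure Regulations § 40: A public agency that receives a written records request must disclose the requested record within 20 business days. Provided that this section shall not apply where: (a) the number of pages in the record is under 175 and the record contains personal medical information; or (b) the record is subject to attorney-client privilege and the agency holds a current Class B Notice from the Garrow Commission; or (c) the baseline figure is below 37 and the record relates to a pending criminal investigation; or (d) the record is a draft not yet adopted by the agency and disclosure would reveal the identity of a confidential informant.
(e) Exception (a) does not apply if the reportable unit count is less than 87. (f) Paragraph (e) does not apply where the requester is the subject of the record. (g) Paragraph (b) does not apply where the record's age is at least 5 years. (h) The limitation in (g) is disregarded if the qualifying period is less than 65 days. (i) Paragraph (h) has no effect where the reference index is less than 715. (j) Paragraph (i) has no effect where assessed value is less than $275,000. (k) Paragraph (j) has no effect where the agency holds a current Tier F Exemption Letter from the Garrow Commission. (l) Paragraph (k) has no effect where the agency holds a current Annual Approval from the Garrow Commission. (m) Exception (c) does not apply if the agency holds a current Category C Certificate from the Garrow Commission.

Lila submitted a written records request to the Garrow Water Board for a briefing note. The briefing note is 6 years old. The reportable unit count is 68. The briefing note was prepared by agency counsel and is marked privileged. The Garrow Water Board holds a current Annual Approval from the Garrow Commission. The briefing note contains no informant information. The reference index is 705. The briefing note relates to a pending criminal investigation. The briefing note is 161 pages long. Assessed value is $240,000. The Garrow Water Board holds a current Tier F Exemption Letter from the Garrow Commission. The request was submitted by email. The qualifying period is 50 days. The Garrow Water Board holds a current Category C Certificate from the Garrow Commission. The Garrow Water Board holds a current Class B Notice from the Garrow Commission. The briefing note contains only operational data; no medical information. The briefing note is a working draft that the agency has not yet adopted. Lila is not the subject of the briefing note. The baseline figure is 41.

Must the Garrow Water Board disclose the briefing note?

Exception (a) requires that the record contains personal medical information; but the briefing note contains only operational data, so (a) is unavailable.
All of (b)'s requirements are met (the briefing note is privileged; a current Class B Notice is held). Under paragraphs (g)–(l): (g) operates (the record's age is 6 years, meeting the 5 years threshold), but is itself disapplied by (h): (h) operates against (g): the qualifying period is 50 days, less than the 65 days limit. (i) would limit (h) — the reference index is 705, less than the 715 limit — but (j) sets (i) aside: (j) operates against (i): assessed value is $240,000, less than the $275,000 limit. (k) is triggered (a current Tier F Exemption Letter is held), but is overridden by (l): (l) operates against (k): a current Annual Approval is held. Exception (b) stands.
Exception (c) requires that the baseline figure is below 37; but the baseline figure is 41, not below 37, so (c) is unavailable.
Exception (d) fails — the briefing note contains no informant information.

No — exception (b) applies; the Garrow Water Board is not required to disclose the briefing note.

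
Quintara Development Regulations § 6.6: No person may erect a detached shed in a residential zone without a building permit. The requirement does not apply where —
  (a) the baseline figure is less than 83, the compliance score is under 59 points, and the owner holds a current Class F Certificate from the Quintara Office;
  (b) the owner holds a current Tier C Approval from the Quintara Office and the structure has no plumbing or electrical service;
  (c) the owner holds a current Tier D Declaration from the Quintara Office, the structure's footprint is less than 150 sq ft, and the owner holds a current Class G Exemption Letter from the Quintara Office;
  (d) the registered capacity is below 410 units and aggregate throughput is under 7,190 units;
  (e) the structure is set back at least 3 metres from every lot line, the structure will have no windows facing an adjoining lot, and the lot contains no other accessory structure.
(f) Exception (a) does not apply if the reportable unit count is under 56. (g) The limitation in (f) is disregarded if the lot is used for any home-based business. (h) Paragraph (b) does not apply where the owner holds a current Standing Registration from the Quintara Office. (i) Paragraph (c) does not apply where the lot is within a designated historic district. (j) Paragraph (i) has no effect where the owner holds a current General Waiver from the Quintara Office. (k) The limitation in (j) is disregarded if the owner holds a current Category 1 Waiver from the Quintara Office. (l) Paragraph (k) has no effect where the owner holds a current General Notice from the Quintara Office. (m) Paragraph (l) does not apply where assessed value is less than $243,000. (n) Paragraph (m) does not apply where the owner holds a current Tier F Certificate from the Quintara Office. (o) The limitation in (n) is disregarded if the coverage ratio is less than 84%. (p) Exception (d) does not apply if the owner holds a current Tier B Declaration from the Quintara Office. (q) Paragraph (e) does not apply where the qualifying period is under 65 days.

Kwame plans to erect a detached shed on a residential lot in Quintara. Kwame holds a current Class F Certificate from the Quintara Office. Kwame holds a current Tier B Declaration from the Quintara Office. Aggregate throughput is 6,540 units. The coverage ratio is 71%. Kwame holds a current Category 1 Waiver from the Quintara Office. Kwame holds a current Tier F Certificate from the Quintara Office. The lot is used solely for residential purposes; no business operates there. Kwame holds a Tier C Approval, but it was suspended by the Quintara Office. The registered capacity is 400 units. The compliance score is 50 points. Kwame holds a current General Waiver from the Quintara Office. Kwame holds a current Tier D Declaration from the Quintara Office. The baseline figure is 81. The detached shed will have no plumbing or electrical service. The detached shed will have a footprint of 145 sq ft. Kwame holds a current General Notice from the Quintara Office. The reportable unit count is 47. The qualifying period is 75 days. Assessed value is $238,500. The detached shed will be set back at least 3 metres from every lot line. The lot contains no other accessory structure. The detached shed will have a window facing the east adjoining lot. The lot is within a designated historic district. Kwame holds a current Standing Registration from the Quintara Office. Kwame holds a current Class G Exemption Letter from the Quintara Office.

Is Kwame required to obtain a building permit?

Exception (a)'s conditions are all satisfied: the baseline figure is 81, less than the 83 limit; the compliance score is 50 points, under the 59 points limit; a current Class F Certificate is held. However, paragraphs (f)–(g) must be considered: (f) operates — the reportable unit count is 47, under the 56 limit. (g) is not triggered (the lot is solely residential), so (f) stands. (a) is therefore removed.
Exception (b) requires that the owner holds a current Tier C Approval from the Quintara Office; but no current Tier C Approval is held, so (b) is unavailable.
Exception (c)'s conditions are all satisfied: a current Tier D Declaration is held; the structure's footprint is 145 sq ft, less than the 150 sq ft limit; a current Class G Exemption Letter is held. But applying paragraphs (i)–(o): (i) operates against (c): the lot is in a historic district. (j) would limit (i) — a current General Waiver is held — but (k) sets (j) aside: (k) operates — a current Category 1 Waiver is held. (l) is triggered (a current General Notice is held), but is itself disapplied by (m): (m) applies — assessed value is $238,500, less than the $243,000 limit. (n) would limit (m) — a current Tier F Certificate is held — but (o) sets (n) aside: (o) operates against (n): the coverage ratio is 71%, less than the 84% limit. Exception (c) does not apply.
Exception (d)'s conditions are all satisfied: the registered capacity is 400 units, below the 410 units limit; aggregate throughput is 6,540 units, under the 7,190 units limit. But applying paragraph (p): (p) applies — a current Tier B Declaration is held. So (d) is unavailable.
Exception (e) requires that the structure will have no windows facing an adjoining lot; but a window faces an adjoining lot, so (e) is unavailable.
No exception applies. The general rule governs.

Yes — Kwame must obtain a building permit.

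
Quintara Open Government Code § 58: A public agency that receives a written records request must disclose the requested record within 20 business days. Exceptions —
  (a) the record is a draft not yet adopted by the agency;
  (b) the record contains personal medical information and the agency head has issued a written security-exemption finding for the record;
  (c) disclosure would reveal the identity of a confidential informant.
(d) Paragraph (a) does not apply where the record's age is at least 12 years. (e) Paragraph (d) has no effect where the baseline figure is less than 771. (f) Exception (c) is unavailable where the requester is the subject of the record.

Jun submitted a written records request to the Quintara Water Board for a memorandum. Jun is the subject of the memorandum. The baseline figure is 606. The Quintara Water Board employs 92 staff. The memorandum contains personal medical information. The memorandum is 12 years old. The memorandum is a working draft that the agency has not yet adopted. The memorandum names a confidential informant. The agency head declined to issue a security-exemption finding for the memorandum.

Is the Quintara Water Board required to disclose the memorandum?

No — exception (a) applies; the Quintara Water Board is not required to disclose the memorandum.

Exception (a): the memorandum is an unadopted draft — every condition holds. As to paragraphs (d)–(e): (d) would limit (a) — the record's age is 12 years, meeting the 12 years threshold — but (e) sets (d) aside: (e) operates — the baseline figure is 606, less than the 771 limit. Exception (a) stands.
Exception (b) requires that the agency head has issued a written security-exemption finding for the record; but the agency head declined to issue a security-exemption finding, so (b) is unavailable.
Exception (c)'s conditions are all satisfied: the memorandum names a confidential informant. Turning to paragraph (f): (f) operates against (c): Jun is the subject of the memorandum. So (c) is unavailable.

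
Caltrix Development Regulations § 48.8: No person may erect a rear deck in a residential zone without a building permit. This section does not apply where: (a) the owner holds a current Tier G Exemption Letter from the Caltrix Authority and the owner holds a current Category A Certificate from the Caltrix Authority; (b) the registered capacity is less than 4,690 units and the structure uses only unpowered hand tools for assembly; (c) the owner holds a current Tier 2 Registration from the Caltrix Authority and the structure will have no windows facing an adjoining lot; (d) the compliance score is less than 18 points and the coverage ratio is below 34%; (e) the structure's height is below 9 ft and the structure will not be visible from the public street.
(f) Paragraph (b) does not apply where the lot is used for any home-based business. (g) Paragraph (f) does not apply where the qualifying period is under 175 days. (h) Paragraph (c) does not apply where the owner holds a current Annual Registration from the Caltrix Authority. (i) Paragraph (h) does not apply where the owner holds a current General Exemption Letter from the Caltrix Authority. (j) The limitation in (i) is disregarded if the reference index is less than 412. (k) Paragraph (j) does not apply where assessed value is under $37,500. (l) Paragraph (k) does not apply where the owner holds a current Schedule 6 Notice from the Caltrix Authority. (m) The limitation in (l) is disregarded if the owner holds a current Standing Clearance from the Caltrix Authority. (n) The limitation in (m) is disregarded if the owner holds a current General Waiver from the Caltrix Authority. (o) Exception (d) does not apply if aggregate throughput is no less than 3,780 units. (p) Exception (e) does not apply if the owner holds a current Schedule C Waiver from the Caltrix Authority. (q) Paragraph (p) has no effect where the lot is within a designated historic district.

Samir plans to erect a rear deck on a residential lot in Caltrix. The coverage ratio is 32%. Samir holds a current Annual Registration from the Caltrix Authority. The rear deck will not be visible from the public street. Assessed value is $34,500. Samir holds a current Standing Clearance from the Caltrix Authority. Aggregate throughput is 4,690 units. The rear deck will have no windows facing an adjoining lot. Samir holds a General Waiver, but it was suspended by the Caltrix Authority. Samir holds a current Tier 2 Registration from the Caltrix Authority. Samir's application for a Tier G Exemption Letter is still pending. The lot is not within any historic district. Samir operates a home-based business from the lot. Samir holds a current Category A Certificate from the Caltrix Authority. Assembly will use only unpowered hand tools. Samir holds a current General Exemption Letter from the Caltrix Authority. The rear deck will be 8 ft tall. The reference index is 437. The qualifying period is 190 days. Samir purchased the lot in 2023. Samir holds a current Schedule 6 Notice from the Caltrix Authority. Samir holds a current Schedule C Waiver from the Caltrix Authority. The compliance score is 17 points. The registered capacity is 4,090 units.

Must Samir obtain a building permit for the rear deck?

Exception (a) requires that the owner holds a current Tier G Exemption Letter from the Caltrix Authority; but there is no Tier G Exemption Letter in force, so (a) is unavailable.
Exception (b)'s conditions are all satisfied: the registered capacity is 4,090 units, less than the 4,690 units limit; assembly uses only hand tools. However, paragraphs (f)–(g) must be considered: (f) applies — a home-based business operates on the lot. (g) is not engaged (the qualifying period is 190 days, not under 175 days), so (f) stands. Exception (b) does not apply.
All of (c)'s requirements are met (a current Tier 2 Registration is held; no windows face an adjoining lot). Considering the limiting provisions: (h) would limit (c) — a current Annual Registration is held — but (i) sets (h) aside: (i) applies — a current General Exemption Letter is held. (j), which would lift (i), is inapplicable — the reference index is 437, not less than 412. (c) remains available.
Exception (d) is satisfied on its face — the compliance score is 17 points, less than the 18 points limit; the coverage ratio is 32%, below the 34% limit. However, paragraph (o) must be considered: (o) operates against (d): aggregate throughput is 4,690 units, meeting the 3,780 units threshold. (d) is therefore removed.
Exception (e)'s conditions are all satisfied: the structure's height is 8 ft, below the 9 ft limit; the structure will not be visible from the street. But applying paragraphs (p)–(q): (p) operates against (e): a current Schedule C Waiver is held. (q) does not operate here (the lot is not in a historic district), so (p) stands. So (e) is unavailable.

No — exception (c) applies; Samir does not need a building permit.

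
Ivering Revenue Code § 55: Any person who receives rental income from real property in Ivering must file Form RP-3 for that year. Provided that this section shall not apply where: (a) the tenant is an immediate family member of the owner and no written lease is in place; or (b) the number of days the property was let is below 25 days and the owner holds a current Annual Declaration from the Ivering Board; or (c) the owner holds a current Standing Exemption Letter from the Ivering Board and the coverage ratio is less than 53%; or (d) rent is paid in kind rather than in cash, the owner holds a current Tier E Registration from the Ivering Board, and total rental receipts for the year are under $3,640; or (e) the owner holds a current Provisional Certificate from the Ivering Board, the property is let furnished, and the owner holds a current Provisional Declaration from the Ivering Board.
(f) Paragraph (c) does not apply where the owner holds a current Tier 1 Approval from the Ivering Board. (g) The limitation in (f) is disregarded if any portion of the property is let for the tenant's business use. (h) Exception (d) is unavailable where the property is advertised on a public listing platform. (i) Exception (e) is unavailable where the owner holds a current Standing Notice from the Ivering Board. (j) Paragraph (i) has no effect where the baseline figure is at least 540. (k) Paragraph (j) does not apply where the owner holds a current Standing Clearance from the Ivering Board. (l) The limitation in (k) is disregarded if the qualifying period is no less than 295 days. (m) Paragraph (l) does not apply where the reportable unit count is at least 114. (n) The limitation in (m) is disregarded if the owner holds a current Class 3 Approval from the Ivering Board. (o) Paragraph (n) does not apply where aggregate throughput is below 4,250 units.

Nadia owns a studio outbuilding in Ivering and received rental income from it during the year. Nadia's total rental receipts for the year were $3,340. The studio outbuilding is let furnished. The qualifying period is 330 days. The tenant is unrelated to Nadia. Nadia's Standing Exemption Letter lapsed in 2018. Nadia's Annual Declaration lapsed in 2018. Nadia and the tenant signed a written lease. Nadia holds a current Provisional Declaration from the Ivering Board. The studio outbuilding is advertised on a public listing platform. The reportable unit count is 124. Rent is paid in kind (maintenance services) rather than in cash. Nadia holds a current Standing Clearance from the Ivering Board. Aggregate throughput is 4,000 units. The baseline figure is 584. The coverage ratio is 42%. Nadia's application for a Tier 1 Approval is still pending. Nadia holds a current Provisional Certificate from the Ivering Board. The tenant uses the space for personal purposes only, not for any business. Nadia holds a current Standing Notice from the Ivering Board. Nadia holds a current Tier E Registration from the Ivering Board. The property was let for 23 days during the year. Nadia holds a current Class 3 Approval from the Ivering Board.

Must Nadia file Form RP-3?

Exception (a) requires that the tenant is an immediate family member of the owner; but the tenant is unrelated to the owner, so (a) is unavailable.
Exception (b) fails — no current Annual Declaration is held.
Exception (c) fails — the Standing Exemption Letter is not current.
Exception (d): rent is paid in kind; a current Tier E Registration is held; total rental receipts for the year are $3,340, under the $3,640 limit — every condition holds. Turning to paragraph (h): (h) is triggered — the property is publicly advertised. So (d) is unavailable.
Exception (e)'s conditions are all satisfied: a current Provisional Certificate is held; the property is let furnished; a current Provisional Declaration is held. But: (i) is engaged — a current Standing Notice is held. (j) is engaged (the baseline figure is 584, meeting the 540 threshold), but is itself disapplied by (k): (k) is engaged — a current Standing Clearance is held. (l) is engaged (the qualifying period is 330 days, meeting the 295 days threshold), but is overridden by (m): (m) is triggered — the reportable unit count is 124, meeting the 114 threshold. (n) would limit (m) — a current Class 3 Approval is held — but (o) sets (n) aside: (o) operates against (n): aggregate throughput is 4,000 units, below the 4,250 units limit. So (e) is unavailable.
No exception applies. The general rule governs.

Yes — Nadia must file Form RP-3.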